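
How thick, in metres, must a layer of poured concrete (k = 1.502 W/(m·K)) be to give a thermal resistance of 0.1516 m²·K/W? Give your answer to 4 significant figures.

0.2277 m

L = R·k = 0.1516 × 1.502 = 0.2277 m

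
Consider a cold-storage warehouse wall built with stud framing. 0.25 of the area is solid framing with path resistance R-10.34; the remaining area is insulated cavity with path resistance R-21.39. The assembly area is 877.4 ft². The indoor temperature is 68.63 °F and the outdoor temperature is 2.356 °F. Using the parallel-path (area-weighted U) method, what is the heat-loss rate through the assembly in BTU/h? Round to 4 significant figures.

U_eff = 0.75/21.39 + 0.25/10.34 = 0.035063 + 0.024178 = 0.059241
R_eff = 1/U_eff = 16.88 ft²·°F·h/BTU
Q = 877.4 × (68.63 − 2.356) / 16.88 = 3444.8 BTU/h

3445 BTU/h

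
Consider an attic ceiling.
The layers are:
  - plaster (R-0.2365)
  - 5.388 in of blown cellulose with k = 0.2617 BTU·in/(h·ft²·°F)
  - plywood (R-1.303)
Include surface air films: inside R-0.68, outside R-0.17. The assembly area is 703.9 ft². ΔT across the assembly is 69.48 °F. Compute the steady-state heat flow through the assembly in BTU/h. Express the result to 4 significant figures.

5.388/0.2617 = 20.588
R_total = 0.68 + 0.2365 + 20.588 + 1.303 + 0.17 = 22.978 ft²·°F·h/BTU
Q = A·ΔT/R = 703.9 × 69.48 / 22.978 = 2128.4 BTU/h

2128 BTU/h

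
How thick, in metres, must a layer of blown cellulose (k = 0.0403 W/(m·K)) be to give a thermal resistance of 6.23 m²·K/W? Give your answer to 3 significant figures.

L = R·k = 6.23 × 0.0403 = 0.2511 m

0.251 m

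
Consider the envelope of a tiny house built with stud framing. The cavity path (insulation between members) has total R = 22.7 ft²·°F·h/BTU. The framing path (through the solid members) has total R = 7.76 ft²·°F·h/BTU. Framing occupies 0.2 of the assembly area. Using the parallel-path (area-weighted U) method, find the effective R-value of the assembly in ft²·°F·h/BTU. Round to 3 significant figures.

16.4 ft²·°F·h/BTU

U_eff = 0.8/22.7 + 0.2/7.76 = 0.03524 + 0.02577 = 0.06102
R_eff = 1/U_eff = 16.39 ft²·°F·h/BTU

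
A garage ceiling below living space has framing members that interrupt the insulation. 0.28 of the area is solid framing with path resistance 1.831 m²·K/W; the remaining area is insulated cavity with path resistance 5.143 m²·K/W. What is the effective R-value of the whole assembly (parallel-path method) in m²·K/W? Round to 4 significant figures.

U_eff = 0.72/5.143 + 0.28/1.831 = 0.14 + 0.15292 = 0.29292
R_eff = 1/U_eff = 3.4139 m²·K/W

3.414 m²·K/W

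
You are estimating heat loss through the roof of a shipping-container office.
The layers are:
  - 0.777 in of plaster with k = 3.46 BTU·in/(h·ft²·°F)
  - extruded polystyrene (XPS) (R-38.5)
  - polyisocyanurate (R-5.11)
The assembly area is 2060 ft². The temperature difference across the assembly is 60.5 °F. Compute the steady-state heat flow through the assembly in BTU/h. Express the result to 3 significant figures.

0.777/3.46 = 0.2246
R_total = 0.2246 + 38.5 + 5.11 = 43.83 ft²·°F·h/BTU
Q = A·ΔT/R = 2060 × 60.5 / 43.83 = 2843 BTU/h

2840 BTU/h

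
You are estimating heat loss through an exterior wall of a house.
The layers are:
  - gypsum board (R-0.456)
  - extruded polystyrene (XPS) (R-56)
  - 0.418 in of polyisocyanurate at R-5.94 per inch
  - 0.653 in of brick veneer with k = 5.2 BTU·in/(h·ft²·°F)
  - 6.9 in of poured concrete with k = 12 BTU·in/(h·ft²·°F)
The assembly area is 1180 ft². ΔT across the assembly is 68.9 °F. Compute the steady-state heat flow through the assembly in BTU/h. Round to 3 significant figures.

1360 BTU/h

0.418 × 5.94 = 2.483
0.653/5.2 = 0.1256
6.9/12 = 0.575
R_total = 0.456 + 56 + 2.483 + 0.1256 + 0.575 = 59.64 ft²·°F·h/BTU
Q = A·ΔT/R = 1180 × 68.9 / 59.64 = 1363 BTU/h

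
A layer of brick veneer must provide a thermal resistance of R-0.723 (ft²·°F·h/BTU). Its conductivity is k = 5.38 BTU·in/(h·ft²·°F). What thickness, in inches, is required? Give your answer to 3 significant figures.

L = R × k = 0.723 × 5.38 = 3.89 in

3.89 in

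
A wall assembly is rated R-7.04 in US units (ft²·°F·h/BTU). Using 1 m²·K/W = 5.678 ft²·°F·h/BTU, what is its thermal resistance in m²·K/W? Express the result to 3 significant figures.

R_SI = 7.04/5.678 = 1.24

1.24 m²·K/W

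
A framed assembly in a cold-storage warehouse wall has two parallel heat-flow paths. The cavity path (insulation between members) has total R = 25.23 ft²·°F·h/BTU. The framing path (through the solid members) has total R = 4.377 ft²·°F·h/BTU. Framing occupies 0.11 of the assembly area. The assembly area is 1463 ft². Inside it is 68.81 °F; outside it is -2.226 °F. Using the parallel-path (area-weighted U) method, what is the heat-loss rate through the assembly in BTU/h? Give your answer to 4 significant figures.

6278 BTU/h

U_eff = 0.89/25.23 + 0.11/4.377 = 0.035275 + 0.025131 = 0.060407
R_eff = 1/U_eff = 16.554 ft²·°F·h/BTU
Q = 1463 × (68.81 − (-2.226)) / 16.554 = 6277.8 BTU/h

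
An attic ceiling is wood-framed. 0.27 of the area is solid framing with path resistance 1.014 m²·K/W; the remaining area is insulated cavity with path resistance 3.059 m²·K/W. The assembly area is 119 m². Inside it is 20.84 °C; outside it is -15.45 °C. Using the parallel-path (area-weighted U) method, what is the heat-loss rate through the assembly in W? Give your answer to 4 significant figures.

2180 W

U_eff = 0.73/3.059 + 0.27/1.014 = 0.23864 + 0.26627 = 0.50491
R_eff = 1/U_eff = 1.9805 m²·K/W
Q = 119 × (20.84 − (-15.45)) / 1.9805 = 2180.5 W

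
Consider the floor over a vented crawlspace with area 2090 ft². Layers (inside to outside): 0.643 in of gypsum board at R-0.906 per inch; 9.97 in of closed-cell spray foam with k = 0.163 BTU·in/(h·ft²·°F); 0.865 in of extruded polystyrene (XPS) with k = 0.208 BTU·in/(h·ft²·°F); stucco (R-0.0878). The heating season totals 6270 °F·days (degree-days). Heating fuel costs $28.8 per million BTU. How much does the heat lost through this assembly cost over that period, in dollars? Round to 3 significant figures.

137 dollars

0.643 × 0.906 = 0.5826
9.97/0.163 = 61.17
0.865/0.208 = 4.159
R_total = 0.5826 + 61.17 + 4.159 + 0.0878 = 65.99 ft²·°F·h/BTU
E = A × HDD × 24 / R = 2090 × 6270 × 24 / 65.99 = 4766000 BTU
Cost = 4766000/10⁶ × 28.8 = $137.2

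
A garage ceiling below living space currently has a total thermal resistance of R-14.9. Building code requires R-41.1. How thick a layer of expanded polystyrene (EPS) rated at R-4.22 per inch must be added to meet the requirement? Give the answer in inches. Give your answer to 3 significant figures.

ΔR = 41.1 − 14.9 = 26.2 ft²·°F·h/BTU
L = ΔR / (R/in) = 26.2/4.22 = 6.209 in

6.21 in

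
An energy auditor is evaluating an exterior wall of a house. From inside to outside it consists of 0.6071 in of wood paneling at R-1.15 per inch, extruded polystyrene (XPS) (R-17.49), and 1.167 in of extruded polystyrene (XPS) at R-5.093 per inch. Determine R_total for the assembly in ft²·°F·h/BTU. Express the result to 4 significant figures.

24.13 ft²·°F·h/BTU

0.6071 × 1.15 = 0.69816
1.167 × 5.093 = 5.9435
R_total = 0.69816 + 17.49 + 5.9435 = 24.132 ft²·°F·h/BTU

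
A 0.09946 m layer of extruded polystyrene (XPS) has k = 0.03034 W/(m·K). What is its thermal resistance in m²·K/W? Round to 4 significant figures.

3.278 m²·K/W

R = L/k = 0.09946/0.03034 = 3.2782 m²·K/W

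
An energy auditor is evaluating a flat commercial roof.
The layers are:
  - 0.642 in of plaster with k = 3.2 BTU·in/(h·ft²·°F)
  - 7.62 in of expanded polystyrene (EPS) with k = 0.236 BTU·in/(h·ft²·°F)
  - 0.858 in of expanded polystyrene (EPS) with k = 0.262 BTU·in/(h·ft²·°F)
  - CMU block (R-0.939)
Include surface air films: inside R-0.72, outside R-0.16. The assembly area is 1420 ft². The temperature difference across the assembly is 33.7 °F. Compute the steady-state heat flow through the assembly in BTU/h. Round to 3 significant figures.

0.642/3.2 = 0.2006
7.62/0.236 = 32.29
0.858/0.262 = 3.275
R_total = 0.72 + 0.2006 + 32.29 + 3.275 + 0.939 + 0.16 = 37.58 ft²·°F·h/BTU
Q = A·ΔT/R = 1420 × 33.7 / 37.58 = 1273 BTU/h

1270 BTU/h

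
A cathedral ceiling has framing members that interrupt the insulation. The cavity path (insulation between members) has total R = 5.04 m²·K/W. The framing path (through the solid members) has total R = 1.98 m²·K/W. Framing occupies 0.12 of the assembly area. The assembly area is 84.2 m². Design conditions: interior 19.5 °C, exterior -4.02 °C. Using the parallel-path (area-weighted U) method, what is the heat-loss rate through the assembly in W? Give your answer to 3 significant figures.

466 W

U_eff = 0.88/5.04 + 0.12/1.98 = 0.1746 + 0.06061 = 0.2352
R_eff = 1/U_eff = 4.252 m²·K/W
Q = 84.2 × (19.5 − (-4.02)) / 4.252 = 465.8 W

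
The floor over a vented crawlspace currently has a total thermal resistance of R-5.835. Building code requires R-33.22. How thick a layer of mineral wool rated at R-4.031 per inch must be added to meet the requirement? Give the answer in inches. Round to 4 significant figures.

6.794 in

ΔR = 33.22 − 5.835 = 27.385 ft²·°F·h/BTU
L = ΔR / (R/in) = 27.385/4.031 = 6.7936 in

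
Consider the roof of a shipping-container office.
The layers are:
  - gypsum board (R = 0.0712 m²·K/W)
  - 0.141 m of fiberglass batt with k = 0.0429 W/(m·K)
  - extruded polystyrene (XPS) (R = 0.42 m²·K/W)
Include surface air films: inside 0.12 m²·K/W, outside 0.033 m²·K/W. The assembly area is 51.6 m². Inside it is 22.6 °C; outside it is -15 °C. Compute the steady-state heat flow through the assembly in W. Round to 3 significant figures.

494 W

0.141/0.0429 = 3.287
R_total = 0.12 + 0.0712 + 3.287 + 0.42 + 0.033 = 3.931 m²·K/W
Q = A·ΔT/R = 51.6 × (22.6 − (-15)) / 3.931 = 493.6 W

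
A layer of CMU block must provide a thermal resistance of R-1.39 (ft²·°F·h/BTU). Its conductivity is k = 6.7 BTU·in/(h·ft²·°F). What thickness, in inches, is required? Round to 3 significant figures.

L = R × k = 1.39 × 6.7 = 9.313 in

9.31 in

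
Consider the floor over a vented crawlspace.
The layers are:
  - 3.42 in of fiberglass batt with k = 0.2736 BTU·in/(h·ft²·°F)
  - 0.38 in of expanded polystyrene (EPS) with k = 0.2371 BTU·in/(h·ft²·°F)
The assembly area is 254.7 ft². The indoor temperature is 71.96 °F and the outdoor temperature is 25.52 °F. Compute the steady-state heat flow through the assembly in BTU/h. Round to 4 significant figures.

3.42/0.2736 = 12.5
0.38/0.2371 = 1.6027
R_total = 12.5 + 1.6027 = 14.103 ft²·°F·h/BTU
Q = A·ΔT/R = 254.7 × (71.96 − 25.52) / 14.103 = 838.72 BTU/h

838.7 BTU/h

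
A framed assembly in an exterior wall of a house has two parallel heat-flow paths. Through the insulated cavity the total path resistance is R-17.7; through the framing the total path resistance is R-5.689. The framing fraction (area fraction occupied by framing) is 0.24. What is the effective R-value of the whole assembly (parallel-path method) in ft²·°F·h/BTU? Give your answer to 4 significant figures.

11.75 ft²·°F·h/BTU

U_eff = 0.76/17.7 + 0.24/5.689 = 0.042938 + 0.042187 = 0.085125
R_eff = 1/U_eff = 11.747 ft²·°F·h/BTU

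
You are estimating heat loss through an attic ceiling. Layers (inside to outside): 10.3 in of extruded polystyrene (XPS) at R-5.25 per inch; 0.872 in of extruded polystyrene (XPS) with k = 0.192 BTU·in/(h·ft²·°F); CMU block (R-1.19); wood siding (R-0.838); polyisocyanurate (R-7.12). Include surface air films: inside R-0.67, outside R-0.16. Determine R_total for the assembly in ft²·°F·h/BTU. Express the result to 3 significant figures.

68.6 ft²·°F·h/BTU

10.3 × 5.25 = 54.08
0.872/0.192 = 4.542
R_total = 0.67 + 54.08 + 4.542 + 1.19 + 0.838 + 7.12 + 0.16 = 68.59 ft²·°F·h/BTU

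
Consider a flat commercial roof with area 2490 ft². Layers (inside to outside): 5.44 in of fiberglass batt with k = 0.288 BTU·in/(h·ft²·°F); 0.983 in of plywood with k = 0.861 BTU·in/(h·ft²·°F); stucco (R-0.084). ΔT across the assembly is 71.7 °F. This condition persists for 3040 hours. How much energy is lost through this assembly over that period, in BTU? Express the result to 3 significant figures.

27000000 BTU

5.44/0.288 = 18.89
0.983/0.861 = 1.142
R_total = 18.89 + 1.142 + 0.084 = 20.11 ft²·°F·h/BTU
Q = 2490 × 71.7 / 20.11 = 8876 BTU/h
E = 8876 × 3040 = 26980000 BTU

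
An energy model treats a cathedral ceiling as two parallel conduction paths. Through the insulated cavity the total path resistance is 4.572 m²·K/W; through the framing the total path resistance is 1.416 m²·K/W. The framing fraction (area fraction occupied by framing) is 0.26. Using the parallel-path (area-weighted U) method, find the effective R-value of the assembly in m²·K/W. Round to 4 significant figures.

U_eff = 0.74/4.572 + 0.26/1.416 = 0.16185 + 0.18362 = 0.34547
R_eff = 1/U_eff = 2.8946 m²·K/W

2.895 m²·K/W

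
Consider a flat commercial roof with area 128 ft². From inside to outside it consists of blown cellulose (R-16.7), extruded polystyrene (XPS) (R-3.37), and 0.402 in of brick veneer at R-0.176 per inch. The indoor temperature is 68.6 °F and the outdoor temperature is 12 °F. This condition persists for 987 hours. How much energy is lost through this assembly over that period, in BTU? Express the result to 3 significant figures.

355000 BTU

0.402 × 0.176 = 0.07075
R_total = 16.7 + 3.37 + 0.07075 = 20.14 ft²·°F·h/BTU
Q = 128 × (68.6 − 12) / 20.14 = 359.7 BTU/h
E = 359.7 × 987 = 355000 BTU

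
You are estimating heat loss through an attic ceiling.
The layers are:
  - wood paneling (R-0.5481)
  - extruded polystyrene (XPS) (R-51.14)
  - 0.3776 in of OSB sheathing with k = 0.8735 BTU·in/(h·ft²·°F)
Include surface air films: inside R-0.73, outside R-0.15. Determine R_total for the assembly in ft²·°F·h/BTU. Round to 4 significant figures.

53.00 ft²·°F·h/BTU

0.3776/0.8735 = 0.43228
R_total = 0.73 + 0.5481 + 51.14 + 0.43228 + 0.15 = 53 ft²·°F·h/BTU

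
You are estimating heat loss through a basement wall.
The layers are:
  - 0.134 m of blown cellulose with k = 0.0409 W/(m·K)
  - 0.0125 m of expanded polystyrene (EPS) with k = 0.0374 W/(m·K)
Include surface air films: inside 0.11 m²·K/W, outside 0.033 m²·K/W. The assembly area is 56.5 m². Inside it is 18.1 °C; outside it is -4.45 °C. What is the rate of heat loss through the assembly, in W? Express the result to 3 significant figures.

339 W

0.134/0.0409 = 3.276
0.0125/0.0374 = 0.3342
R_total = 0.11 + 3.276 + 0.3342 + 0.033 = 3.754 m²·K/W
Q = A·ΔT/R = 56.5 × (18.1 − (-4.45)) / 3.754 = 339.4 W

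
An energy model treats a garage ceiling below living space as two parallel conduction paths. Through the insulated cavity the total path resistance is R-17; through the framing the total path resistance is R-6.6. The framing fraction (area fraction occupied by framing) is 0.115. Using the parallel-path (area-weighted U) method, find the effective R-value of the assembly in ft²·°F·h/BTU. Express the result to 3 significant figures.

U_eff = 0.885/17 + 0.115/6.6 = 0.05206 + 0.01742 = 0.06948
R_eff = 1/U_eff = 14.39 ft²·°F·h/BTU

14.4 ft²·°F·h/BTU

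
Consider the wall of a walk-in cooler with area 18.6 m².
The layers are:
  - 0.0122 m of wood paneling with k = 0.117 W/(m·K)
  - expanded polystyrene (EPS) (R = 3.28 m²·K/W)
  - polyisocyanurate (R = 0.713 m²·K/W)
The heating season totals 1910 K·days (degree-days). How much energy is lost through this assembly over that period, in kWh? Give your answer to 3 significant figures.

0.0122/0.117 = 0.1043
R_total = 0.1043 + 3.28 + 0.713 = 4.097 m²·K/W
E = A × HDD × 24 / R / 1000 = 18.6 × 1910 × 24 / 4.097 / 1000 = 208.1 kWh

208 kWh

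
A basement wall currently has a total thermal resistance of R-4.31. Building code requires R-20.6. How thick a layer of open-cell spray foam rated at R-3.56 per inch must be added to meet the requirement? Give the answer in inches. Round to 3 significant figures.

4.58 in

ΔR = 20.6 − 4.31 = 16.29 ft²·°F·h/BTU
L = ΔR / (R/in) = 16.29/3.56 = 4.576 in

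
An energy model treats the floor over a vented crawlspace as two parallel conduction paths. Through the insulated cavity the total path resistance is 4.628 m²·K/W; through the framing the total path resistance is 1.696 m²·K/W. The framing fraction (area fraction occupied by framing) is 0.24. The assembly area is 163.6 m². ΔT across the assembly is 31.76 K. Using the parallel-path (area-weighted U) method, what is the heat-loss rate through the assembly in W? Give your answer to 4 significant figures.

U_eff = 0.76/4.628 + 0.24/1.696 = 0.16422 + 0.14151 = 0.30573
R_eff = 1/U_eff = 3.2709 m²·K/W
Q = 163.6 × 31.76 / 3.2709 = 1588.5 W

1589 W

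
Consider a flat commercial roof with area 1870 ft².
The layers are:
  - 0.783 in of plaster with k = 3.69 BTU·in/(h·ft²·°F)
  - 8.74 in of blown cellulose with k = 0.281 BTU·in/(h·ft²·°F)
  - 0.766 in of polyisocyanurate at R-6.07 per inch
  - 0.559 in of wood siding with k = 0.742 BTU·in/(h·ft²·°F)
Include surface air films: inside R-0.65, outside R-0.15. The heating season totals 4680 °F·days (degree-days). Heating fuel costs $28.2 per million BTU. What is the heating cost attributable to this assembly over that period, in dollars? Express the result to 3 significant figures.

158 dollars

0.783/3.69 = 0.2122
8.74/0.281 = 31.1
0.766 × 6.07 = 4.65
0.559/0.742 = 0.7534
R_total = 0.65 + 0.2122 + 31.1 + 4.65 + 0.7534 + 0.15 = 37.52 ft²·°F·h/BTU
E = A × HDD × 24 / R = 1870 × 4680 × 24 / 37.52 = 5598000 BTU
Cost = 5598000/10⁶ × 28.2 = $157.9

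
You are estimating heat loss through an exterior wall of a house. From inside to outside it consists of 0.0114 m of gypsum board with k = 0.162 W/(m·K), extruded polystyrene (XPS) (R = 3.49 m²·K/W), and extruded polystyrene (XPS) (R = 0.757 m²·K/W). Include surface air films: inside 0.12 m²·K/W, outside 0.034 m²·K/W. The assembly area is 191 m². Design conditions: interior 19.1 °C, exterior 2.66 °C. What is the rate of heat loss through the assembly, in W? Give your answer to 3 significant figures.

702 W

0.0114/0.162 = 0.07037
R_total = 0.12 + 0.07037 + 3.49 + 0.757 + 0.034 = 4.471 m²·K/W
Q = A·ΔT/R = 191 × (19.1 − 2.66) / 4.471 = 702.3 W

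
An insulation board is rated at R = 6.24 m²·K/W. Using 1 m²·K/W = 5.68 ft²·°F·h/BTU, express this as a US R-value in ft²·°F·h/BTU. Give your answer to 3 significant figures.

35.4 ft²·°F·h/BTU

R_US = 6.24 × 5.68 = 35.44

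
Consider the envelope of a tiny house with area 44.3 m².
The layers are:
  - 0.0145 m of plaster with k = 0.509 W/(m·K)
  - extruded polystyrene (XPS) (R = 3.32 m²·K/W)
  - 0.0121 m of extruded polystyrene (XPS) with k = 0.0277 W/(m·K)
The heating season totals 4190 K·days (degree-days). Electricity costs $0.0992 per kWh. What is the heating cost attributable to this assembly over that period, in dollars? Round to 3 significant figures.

0.0145/0.509 = 0.02849
0.0121/0.0277 = 0.4368
R_total = 0.02849 + 3.32 + 0.4368 = 3.785 m²·K/W
E = A × HDD × 24 / R / 1000 = 44.3 × 4190 × 24 / 3.785 / 1000 = 1177 kWh
Cost = 1177 × 0.0992 = $116.7

117 dollars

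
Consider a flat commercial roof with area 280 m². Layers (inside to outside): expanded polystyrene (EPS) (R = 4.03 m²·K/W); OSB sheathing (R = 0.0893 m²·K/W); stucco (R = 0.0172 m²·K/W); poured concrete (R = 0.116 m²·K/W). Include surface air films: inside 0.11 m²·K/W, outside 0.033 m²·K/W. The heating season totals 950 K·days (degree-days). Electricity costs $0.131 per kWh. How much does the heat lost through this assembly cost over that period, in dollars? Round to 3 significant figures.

190 dollars

R_total = 0.11 + 4.03 + 0.0893 + 0.0172 + 0.116 + 0.033 = 4.396 m²·K/W
E = A × HDD × 24 / R / 1000 = 280 × 950 × 24 / 4.396 / 1000 = 1452 kWh
Cost = 1452 × 0.131 = $190.3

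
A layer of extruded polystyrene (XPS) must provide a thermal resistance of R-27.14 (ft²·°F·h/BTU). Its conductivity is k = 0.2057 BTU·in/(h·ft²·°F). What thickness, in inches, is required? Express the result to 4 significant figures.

5.583 in

L = R × k = 27.14 × 0.2057 = 5.5827 in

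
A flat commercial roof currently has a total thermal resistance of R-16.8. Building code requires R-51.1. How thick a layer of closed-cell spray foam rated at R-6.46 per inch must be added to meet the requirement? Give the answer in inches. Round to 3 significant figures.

5.31 in

ΔR = 51.1 − 16.8 = 34.3 ft²·°F·h/BTU
L = ΔR / (R/in) = 34.3/6.46 = 5.31 in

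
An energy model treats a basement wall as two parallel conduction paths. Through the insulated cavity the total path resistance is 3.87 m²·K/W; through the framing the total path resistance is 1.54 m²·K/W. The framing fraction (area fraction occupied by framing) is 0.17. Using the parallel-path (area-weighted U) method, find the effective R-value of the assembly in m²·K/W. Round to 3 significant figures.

3.08 m²·K/W

U_eff = 0.83/3.87 + 0.17/1.54 = 0.2145 + 0.1104 = 0.3249
R_eff = 1/U_eff = 3.078 m²·K/W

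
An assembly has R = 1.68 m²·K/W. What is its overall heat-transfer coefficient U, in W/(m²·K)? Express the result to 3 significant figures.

U = 1/R = 1/1.68 = 0.5952

0.595 W/(m²·K)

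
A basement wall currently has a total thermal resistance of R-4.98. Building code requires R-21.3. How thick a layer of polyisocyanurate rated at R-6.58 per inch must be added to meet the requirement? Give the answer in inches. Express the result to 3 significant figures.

2.48 in

ΔR = 21.3 − 4.98 = 16.32 ft²·°F·h/BTU
L = ΔR / (R/in) = 16.32/6.58 = 2.48 in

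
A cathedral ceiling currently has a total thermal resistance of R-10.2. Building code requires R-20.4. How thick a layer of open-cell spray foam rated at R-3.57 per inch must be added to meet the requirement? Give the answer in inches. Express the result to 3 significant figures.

2.86 in

ΔR = 20.4 − 10.2 = 10.2 ft²·°F·h/BTU
L = ΔR / (R/in) = 10.2/3.57 = 2.857 in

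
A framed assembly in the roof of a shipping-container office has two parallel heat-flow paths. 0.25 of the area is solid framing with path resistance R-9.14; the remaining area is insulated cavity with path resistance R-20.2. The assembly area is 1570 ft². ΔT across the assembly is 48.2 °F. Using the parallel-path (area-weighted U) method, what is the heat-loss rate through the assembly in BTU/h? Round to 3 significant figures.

U_eff = 0.75/20.2 + 0.25/9.14 = 0.03713 + 0.02735 = 0.06448
R_eff = 1/U_eff = 15.51 ft²·°F·h/BTU
Q = 1570 × 48.2 / 15.51 = 4880 BTU/h

4880 BTU/h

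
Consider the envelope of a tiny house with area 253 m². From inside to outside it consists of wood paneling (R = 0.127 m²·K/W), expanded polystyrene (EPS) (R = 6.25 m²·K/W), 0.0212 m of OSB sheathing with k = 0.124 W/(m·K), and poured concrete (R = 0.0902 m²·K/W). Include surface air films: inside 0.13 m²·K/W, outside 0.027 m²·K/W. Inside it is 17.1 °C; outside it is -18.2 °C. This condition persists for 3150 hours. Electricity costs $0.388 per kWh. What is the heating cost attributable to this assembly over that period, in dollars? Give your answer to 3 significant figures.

0.0212/0.124 = 0.171
R_total = 0.13 + 0.127 + 6.25 + 0.171 + 0.0902 + 0.027 = 6.795 m²·K/W
Q = 253 × (17.1 − (-18.2)) / 6.795 = 1314 W
E = 1314 W × 3150 h / 1000 = 4140 kWh
Cost = 4140 × 0.388 = $1606

1610 dollars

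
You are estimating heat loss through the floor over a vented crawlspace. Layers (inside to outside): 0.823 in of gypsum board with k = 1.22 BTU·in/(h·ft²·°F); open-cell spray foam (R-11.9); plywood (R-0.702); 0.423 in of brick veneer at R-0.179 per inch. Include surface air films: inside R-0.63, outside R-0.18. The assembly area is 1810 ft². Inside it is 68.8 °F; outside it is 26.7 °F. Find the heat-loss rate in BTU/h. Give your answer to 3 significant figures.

5380 BTU/h

0.823/1.22 = 0.6746
0.423 × 0.179 = 0.07572
R_total = 0.63 + 0.6746 + 11.9 + 0.702 + 0.07572 + 0.18 = 14.16 ft²·°F·h/BTU
Q = A·ΔT/R = 1810 × (68.8 − 26.7) / 14.16 = 5381 BTU/h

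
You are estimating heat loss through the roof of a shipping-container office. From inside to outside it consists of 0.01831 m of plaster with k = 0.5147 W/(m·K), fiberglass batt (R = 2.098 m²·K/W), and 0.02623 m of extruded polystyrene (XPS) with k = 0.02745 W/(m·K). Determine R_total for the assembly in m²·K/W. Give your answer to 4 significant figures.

0.01831/0.5147 = 0.035574
0.02623/0.02745 = 0.95556
R_total = 0.035574 + 2.098 + 0.95556 = 3.0891 m²·K/W

3.089 m²·K/W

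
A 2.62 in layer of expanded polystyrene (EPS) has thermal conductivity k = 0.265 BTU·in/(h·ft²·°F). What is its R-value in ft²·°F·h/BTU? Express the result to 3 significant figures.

R = L/k = 2.62/0.265 = 9.887 ft²·°F·h/BTU

9.89 ft²·°F·h/BTU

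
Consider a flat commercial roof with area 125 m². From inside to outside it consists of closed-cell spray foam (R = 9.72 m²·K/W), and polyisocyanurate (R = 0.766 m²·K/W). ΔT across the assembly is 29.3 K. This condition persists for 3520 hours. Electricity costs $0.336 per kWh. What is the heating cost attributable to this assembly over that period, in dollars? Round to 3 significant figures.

R_total = 9.72 + 0.766 = 10.49 m²·K/W
Q = 125 × 29.3 / 10.49 = 349.3 W
E = 349.3 W × 3520 h / 1000 = 1229 kWh
Cost = 1229 × 0.336 = $413.1

413 dollars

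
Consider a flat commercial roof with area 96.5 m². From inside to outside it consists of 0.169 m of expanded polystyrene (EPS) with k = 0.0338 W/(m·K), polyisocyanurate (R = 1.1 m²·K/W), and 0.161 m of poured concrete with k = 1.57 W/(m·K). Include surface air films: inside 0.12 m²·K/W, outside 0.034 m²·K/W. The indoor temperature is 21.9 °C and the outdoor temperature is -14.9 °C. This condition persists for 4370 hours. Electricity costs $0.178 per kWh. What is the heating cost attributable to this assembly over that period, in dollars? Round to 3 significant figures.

435 dollars

0.169/0.0338 = 5
0.161/1.57 = 0.1025
R_total = 0.12 + 5 + 1.1 + 0.1025 + 0.034 = 6.357 m²·K/W
Q = 96.5 × (21.9 − (-14.9)) / 6.357 = 558.7 W
E = 558.7 W × 4370 h / 1000 = 2441 kWh
Cost = 2441 × 0.178 = $434.6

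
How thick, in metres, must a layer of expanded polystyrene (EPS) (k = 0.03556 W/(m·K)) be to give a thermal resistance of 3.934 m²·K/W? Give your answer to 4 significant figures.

0.1399 m

L = R·k = 3.934 × 0.03556 = 0.13989 m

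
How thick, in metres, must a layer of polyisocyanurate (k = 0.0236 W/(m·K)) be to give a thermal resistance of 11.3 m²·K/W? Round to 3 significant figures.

0.267 m

L = R·k = 11.3 × 0.0236 = 0.2667 m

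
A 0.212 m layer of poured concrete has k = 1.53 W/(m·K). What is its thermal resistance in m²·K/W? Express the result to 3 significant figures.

R = L/k = 0.212/1.53 = 0.1386 m²·K/W

0.139 m²·K/W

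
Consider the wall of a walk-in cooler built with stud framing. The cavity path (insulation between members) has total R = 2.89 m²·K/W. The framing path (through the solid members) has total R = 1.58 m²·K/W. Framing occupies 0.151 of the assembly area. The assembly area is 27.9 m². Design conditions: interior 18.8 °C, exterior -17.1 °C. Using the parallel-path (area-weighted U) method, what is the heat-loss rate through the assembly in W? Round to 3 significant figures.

390 W

U_eff = 0.849/2.89 + 0.151/1.58 = 0.2938 + 0.09557 = 0.3893
R_eff = 1/U_eff = 2.568 m²·K/W
Q = 27.9 × (18.8 − (-17.1)) / 2.568 = 390 W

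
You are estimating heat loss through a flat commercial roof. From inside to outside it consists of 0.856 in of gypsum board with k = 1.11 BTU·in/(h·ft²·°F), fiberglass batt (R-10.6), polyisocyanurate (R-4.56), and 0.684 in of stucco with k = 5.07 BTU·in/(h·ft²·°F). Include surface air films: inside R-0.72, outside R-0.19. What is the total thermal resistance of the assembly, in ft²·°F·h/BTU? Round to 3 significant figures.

0.856/1.11 = 0.7712
0.684/5.07 = 0.1349
R_total = 0.72 + 0.7712 + 10.6 + 4.56 + 0.1349 + 0.19 = 16.98 ft²·°F·h/BTU

17.0 ft²·°F·h/BTU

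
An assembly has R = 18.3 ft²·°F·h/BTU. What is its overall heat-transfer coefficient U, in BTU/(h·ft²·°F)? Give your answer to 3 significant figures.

U = 1/R = 1/18.3 = 0.05464

0.0546 BTU/(h·ft²·°F)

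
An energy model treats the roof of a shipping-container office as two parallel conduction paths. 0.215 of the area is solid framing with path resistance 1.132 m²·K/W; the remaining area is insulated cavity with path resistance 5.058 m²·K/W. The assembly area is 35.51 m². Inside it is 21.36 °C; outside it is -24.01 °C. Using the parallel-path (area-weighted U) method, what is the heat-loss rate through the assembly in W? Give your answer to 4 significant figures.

556.0 W

U_eff = 0.785/5.058 + 0.215/1.132 = 0.1552 + 0.18993 = 0.34513
R_eff = 1/U_eff = 2.8975 m²·K/W
Q = 35.51 × (21.36 − (-24.01)) / 2.8975 = 556.03 W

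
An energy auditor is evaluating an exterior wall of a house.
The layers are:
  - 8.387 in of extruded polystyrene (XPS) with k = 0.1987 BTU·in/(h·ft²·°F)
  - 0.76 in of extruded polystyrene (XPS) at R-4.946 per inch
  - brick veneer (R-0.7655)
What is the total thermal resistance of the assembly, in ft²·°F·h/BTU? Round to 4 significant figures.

8.387/0.1987 = 42.209
0.76 × 4.946 = 3.759
R_total = 42.209 + 3.759 + 0.7655 = 46.734 ft²·°F·h/BTU

46.73 ft²·°F·h/BTU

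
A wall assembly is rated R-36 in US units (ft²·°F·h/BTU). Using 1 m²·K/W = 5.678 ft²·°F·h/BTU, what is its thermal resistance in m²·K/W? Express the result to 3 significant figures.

R_SI = 36/5.678 = 6.34

6.34 m²·K/W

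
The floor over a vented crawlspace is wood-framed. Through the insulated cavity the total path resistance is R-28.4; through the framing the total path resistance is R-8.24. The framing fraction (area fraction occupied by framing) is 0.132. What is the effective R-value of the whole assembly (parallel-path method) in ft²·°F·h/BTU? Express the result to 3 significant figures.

U_eff = 0.868/28.4 + 0.132/8.24 = 0.03056 + 0.01602 = 0.04658
R_eff = 1/U_eff = 21.47 ft²·°F·h/BTU

21.5 ft²·°F·h/BTU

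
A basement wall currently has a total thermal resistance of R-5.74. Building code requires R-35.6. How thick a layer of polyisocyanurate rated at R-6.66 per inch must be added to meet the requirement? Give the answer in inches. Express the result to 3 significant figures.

ΔR = 35.6 − 5.74 = 29.86 ft²·°F·h/BTU
L = ΔR / (R/in) = 29.86/6.66 = 4.483 in

4.48 in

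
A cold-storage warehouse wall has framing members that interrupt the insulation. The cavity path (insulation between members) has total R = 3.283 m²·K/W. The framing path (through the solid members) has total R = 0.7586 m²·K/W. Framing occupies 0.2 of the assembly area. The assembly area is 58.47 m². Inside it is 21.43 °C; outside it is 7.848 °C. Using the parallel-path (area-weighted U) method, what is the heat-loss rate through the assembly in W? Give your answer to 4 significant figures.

402.9 W

U_eff = 0.8/3.283 + 0.2/0.7586 = 0.24368 + 0.26364 = 0.50732
R_eff = 1/U_eff = 1.9711 m²·K/W
Q = 58.47 × (21.43 − 7.848) / 1.9711 = 402.89 W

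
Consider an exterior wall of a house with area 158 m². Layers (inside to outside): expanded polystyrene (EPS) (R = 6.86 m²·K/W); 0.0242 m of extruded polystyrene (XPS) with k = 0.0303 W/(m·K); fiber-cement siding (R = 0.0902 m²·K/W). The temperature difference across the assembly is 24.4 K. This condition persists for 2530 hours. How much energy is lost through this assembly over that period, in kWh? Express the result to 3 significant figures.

0.0242/0.0303 = 0.7987
R_total = 6.86 + 0.7987 + 0.0902 = 7.749 m²·K/W
Q = 158 × 24.4 / 7.749 = 497.5 W
E = 497.5 W × 2530 h / 1000 = 1259 kWh

1260 kWh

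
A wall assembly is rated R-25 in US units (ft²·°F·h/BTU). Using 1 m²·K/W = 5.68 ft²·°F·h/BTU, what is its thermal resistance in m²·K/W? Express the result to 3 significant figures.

R_SI = 25/5.68 = 4.401

4.40 m²·K/W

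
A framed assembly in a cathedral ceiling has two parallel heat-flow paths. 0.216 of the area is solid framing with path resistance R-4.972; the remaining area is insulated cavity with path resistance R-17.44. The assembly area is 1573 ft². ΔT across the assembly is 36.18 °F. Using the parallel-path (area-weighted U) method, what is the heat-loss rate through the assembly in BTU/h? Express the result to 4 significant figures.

U_eff = 0.784/17.44 + 0.216/4.972 = 0.044954 + 0.043443 = 0.088397
R_eff = 1/U_eff = 11.313 ft²·°F·h/BTU
Q = 1573 × 36.18 / 11.313 = 5030.8 BTU/h

5031 BTU/h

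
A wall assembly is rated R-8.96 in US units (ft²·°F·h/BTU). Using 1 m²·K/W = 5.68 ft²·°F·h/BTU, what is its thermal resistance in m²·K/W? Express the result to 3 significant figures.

1.58 m²·K/W

R_SI = 8.96/5.68 = 1.577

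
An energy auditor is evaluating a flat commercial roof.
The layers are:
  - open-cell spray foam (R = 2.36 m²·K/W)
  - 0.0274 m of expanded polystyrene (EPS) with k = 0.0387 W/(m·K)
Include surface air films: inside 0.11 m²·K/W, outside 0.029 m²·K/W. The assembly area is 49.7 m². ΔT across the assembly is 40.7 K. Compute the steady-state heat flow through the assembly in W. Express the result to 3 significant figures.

631 W

0.0274/0.0387 = 0.708
R_total = 0.11 + 2.36 + 0.708 + 0.029 = 3.207 m²·K/W
Q = A·ΔT/R = 49.7 × 40.7 / 3.207 = 630.7 W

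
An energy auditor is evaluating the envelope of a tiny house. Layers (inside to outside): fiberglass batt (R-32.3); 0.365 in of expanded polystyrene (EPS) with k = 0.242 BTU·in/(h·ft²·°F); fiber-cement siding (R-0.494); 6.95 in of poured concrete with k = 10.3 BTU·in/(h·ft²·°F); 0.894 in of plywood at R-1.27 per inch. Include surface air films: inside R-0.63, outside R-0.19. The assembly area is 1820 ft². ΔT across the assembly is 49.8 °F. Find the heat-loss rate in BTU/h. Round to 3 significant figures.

2450 BTU/h

0.365/0.242 = 1.508
6.95/10.3 = 0.6748
0.894 × 1.27 = 1.135
R_total = 0.63 + 32.3 + 1.508 + 0.494 + 0.6748 + 1.135 + 0.19 = 36.93 ft²·°F·h/BTU
Q = A·ΔT/R = 1820 × 49.8 / 36.93 = 2454 BTU/h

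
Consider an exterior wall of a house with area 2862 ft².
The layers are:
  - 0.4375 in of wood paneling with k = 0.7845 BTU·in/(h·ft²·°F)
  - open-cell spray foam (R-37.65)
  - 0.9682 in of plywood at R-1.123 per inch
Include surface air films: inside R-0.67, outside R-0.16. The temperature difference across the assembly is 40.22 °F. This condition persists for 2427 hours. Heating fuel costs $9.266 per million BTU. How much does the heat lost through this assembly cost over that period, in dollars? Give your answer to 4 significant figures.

64.51 dollars

0.4375/0.7845 = 0.55768
0.9682 × 1.123 = 1.0873
R_total = 0.67 + 0.55768 + 37.65 + 1.0873 + 0.16 = 40.125 ft²·°F·h/BTU
Q = 2862 × 40.22 / 40.125 = 2868.8 BTU/h
E = 2868.8 × 2427 = 6962500 BTU
Cost = 6962500/10⁶ × 9.266 = $64.515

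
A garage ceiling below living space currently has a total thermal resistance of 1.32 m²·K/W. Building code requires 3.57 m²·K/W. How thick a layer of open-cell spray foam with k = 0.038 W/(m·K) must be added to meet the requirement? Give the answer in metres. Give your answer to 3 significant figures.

ΔR = 3.57 − 1.32 = 2.25 m²·K/W
L = ΔR × k = 2.25 × 0.038 = 0.0855 m

0.0855 m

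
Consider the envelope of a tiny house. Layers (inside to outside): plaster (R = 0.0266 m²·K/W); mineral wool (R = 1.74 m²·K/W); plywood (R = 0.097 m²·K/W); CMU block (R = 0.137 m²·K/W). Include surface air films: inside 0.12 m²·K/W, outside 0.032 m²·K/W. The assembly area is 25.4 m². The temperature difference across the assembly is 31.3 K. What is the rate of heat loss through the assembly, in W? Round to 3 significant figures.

R_total = 0.12 + 0.0266 + 1.74 + 0.097 + 0.137 + 0.032 = 2.153 m²·K/W
Q = A·ΔT/R = 25.4 × 31.3 / 2.153 = 369.3 W

369 W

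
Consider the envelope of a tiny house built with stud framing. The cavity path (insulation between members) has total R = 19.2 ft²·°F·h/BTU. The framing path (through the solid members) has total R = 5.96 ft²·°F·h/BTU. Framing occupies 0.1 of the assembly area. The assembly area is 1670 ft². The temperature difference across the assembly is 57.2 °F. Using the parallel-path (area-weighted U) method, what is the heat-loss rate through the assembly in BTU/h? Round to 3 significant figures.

U_eff = 0.9/19.2 + 0.1/5.96 = 0.04688 + 0.01678 = 0.06365
R_eff = 1/U_eff = 15.71 ft²·°F·h/BTU
Q = 1670 × 57.2 / 15.71 = 6080 BTU/h

6080 BTU/h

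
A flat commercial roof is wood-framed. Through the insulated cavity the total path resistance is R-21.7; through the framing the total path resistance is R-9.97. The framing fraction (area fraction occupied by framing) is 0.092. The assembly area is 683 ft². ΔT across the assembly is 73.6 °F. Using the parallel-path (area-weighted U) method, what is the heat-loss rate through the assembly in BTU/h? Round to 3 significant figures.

2570 BTU/h

U_eff = 0.908/21.7 + 0.092/9.97 = 0.04184 + 0.009228 = 0.05107
R_eff = 1/U_eff = 19.58 ft²·°F·h/BTU
Q = 683 × 73.6 / 19.58 = 2567 BTU/h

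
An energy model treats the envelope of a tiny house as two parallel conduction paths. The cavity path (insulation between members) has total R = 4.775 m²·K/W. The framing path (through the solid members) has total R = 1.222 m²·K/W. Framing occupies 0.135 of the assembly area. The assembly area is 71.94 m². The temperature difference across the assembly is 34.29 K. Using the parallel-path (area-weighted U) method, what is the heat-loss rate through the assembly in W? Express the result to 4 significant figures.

U_eff = 0.865/4.775 + 0.135/1.222 = 0.18115 + 0.11047 = 0.29163
R_eff = 1/U_eff = 3.429 m²·K/W
Q = 71.94 × 34.29 / 3.429 = 719.39 W

719.4 W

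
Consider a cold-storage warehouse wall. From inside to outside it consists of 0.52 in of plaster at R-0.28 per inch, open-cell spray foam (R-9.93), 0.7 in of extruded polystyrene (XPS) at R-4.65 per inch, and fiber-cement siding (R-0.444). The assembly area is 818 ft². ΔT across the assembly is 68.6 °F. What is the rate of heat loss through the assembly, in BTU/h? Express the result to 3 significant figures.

0.52 × 0.28 = 0.1456
0.7 × 4.65 = 3.255
R_total = 0.1456 + 9.93 + 3.255 + 0.444 = 13.77 ft²·°F·h/BTU
Q = A·ΔT/R = 818 × 68.6 / 13.77 = 4074 BTU/h

4070 BTU/h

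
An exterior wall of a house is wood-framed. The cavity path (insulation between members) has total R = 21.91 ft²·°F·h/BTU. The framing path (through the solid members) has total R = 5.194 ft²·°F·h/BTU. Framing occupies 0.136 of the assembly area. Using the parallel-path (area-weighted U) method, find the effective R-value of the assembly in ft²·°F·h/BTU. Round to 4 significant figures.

U_eff = 0.864/21.91 + 0.136/5.194 = 0.039434 + 0.026184 = 0.065618
R_eff = 1/U_eff = 15.24 ft²·°F·h/BTU

15.24 ft²·°F·h/BTU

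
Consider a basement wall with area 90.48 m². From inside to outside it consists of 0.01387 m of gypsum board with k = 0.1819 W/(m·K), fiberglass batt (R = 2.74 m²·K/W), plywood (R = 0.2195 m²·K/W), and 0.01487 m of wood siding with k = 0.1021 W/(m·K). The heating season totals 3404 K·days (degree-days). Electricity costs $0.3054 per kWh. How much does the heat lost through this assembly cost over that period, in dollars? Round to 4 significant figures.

0.01387/0.1819 = 0.076251
0.01487/0.1021 = 0.14564
R_total = 0.076251 + 2.74 + 0.2195 + 0.14564 = 3.1814 m²·K/W
E = A × HDD × 24 / R / 1000 = 90.48 × 3404 × 24 / 3.1814 / 1000 = 2323.5 kWh
Cost = 2323.5 × 0.3054 = $709.59

709.6 dollars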